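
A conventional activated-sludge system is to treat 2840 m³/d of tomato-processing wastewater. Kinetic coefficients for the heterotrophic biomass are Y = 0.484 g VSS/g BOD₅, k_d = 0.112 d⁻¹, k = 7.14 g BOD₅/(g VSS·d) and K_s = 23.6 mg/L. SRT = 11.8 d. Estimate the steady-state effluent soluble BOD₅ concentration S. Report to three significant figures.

From the Monod/SRT balance for a CMAS, S = K_s·(1+k_d θ_c)/[θ_c·(Y k − k_d) − 1] = 23.6 × (1 + 0.112 × 11.8) / [11.8 × (0.484 × 7.14 − 0.112) − 1] = 54.79 / 38.46 = 1.425 mg/L.

S ≈ 1.42 mg/L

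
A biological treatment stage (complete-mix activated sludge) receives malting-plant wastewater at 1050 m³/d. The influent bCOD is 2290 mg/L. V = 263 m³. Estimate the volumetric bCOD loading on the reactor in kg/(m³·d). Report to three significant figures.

L_v ≈ 9.14 kg bCOD/(m³·d)

Volumetric loading L_v = Q·S₀ / V = 1050 × 2290 g/m³ / 263.0 m³ = 9143 g/(m³·d) = 9.143 kg bCOD/(m³·d).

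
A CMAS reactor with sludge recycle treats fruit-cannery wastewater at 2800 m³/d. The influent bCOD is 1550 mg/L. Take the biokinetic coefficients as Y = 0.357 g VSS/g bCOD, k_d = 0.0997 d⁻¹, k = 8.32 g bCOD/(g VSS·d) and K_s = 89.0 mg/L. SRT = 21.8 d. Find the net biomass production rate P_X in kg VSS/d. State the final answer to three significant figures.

Effluent substrate depends only on kinetics and SRT: S = K_s(1 + k_d θ_c) / [θ_c(Yk − k_d) − 1] = 89.0 × (1 + 0.0997 × 21.8) / [21.8 × (0.357 × 8.32 − 0.0997) − 1] = 282.4 / 61.58 = 4.587 mg/L.
Correct the yield for decay: Y_obs = Y/(1 + k_d θ_c) = 0.357 / (1 + 0.0997 × 21.8) = 0.357 / 3.173 = 0.1125.
Substrate removed = Q·(S₀ − S) = 2800 m³/d × (1550 − 4.59) g/m³ = 4.33×10^6 g/d = 4327 kg/d.
Biomass produced: P_X = Y_obs·Q·ΔS = 0.1125 × 4327 ≈ 486.8 kg VSS/d.

P_X ≈ 487 kg VSS/d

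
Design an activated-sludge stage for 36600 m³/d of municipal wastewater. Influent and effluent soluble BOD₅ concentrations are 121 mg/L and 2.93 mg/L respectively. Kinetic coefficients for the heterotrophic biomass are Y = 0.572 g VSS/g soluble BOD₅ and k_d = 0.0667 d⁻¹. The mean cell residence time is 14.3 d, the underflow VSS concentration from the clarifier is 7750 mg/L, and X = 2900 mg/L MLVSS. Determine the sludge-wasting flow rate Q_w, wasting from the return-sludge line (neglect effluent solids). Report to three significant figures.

From the SRT design equation V = Y Q (S₀−S) θ_c / [X (1 + k_d θ_c)] = 0.572 × 36600 × (121 − 2.93) × 14.3 / [2900 × (1 + 0.0667 × 14.3)] = 3.53×10^7 / 5666 = 6238 m³.
θ_c = V·X/(Q_w·X_r) when wasting from the recycle, so Q_w = V·X/(θ_c·X_r) = 6238 × 2900 / (14.3 × 7750) = 163.2 m³/d.

Q_w ≈ 163 m³/d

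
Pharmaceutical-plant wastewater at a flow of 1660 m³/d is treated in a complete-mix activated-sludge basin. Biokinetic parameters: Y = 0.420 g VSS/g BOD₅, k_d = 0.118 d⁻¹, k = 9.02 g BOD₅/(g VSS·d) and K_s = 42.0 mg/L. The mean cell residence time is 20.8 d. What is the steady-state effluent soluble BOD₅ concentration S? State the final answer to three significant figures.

Effluent substrate depends only on kinetics and SRT: S = K_s(1 + k_d θ_c) / [θ_c(Yk − k_d) − 1] = 42.0 × (1 + 0.118 × 20.8) / [20.8 × (0.420 × 9.02 − 0.118) − 1] = 145.1 / 75.34 = 1.926 mg/L.

S ≈ 1.93 mg/L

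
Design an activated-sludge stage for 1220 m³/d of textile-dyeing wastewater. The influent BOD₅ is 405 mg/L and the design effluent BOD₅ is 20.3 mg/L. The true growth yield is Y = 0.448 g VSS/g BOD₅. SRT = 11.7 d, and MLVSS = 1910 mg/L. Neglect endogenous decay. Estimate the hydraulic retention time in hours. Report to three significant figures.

τ ≈ 25.3 h

Biomass mass balance (decay neglected): V·X = Y·Q·(S₀ − S)·θ_c, so V = 0.448 × 1220 × (405 − 20.3) × 11.7 / 1910 = 1288 m³.
Hydraulic retention time τ = V/Q = 1288 / 1220 = 1.056 d = 25.34 h.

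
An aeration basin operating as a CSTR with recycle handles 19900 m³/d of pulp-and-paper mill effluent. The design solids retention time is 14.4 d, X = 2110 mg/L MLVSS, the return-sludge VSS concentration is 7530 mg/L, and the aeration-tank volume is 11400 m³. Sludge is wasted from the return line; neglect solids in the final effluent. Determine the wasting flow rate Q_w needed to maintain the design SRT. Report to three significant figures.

Q_w = (V·X)/(θ_c X_r) = 11400 × 2110 / (14.4 × 7530) = 221.8 m³/d.

Q_w ≈ 222 m³/d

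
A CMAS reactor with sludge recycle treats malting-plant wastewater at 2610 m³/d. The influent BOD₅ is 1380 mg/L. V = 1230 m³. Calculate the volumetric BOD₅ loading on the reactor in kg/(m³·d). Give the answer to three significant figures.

L_v ≈ 2.93 kg BOD₅/(m³·d)

L_v = Q S₀ / V = 2610 × 1380 × 10⁻³ / 1230 = 2.928 kg/(m³·d).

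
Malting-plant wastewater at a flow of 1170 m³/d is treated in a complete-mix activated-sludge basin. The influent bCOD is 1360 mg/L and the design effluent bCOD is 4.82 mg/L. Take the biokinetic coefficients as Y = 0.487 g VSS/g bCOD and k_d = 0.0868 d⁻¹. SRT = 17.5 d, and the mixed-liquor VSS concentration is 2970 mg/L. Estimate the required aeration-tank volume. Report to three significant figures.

V ≈ 1810 m³

From the SRT design equation V = Y Q (S₀−S) θ_c / [X (1 + k_d θ_c)] = 0.487 × 1170 × (1360 − 4.82) × 17.5 / [2970 × (1 + 0.0868 × 17.5)] = 1.35×10^7 / 7481 = 1806 m³.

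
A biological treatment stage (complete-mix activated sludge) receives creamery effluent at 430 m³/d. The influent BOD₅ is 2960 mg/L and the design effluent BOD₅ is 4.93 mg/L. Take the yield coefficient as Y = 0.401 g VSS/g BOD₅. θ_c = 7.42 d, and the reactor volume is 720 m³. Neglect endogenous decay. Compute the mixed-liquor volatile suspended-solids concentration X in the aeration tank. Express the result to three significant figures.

X = Y·Q·ΔS·θ_c / V = 0.401 × 430 × (2960 − 4.93) × 7.42 / 720 = 5251 mg/L.

X ≈ 5250 mg/L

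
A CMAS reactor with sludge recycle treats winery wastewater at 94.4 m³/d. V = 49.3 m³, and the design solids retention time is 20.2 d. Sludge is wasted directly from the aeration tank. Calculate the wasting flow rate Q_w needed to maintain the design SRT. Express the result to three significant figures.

With mixed-liquor wasting, θ_c = V/Q_w, so Q_w = V/θ_c = 49.30/20.2 = 2.441 m³/d.

Q_w ≈ 2.44 m³/d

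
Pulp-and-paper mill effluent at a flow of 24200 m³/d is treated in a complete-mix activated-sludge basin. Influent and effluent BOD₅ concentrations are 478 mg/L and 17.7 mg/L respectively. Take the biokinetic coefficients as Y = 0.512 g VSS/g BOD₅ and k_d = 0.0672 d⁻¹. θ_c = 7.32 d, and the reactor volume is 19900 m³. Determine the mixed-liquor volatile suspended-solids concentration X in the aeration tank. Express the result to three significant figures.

Solving the biomass balance for X: X = Y Q (S₀−S) θ_c / [V (1+k_d θ_c)] = 0.512 × 24200 × (478 − 17.7) × 7.32 / [19900 × (1 + 0.0672 × 7.32)] = 1406 mg/L.

X ≈ 1410 mg/L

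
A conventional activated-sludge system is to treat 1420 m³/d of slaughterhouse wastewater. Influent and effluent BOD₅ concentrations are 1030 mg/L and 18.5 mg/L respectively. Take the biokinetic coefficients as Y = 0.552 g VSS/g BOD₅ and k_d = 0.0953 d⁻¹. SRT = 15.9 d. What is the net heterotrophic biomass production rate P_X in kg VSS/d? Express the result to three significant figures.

The observed yield is Y_obs = Y/(1 + k_d·θ_c) = 0.552 / (1 + 0.0953 × 15.9) = 0.552 / 2.515 = 0.2195 g VSS per g BOD₅ removed.
Substrate removed = Q·(S₀ − S) = 1420 m³/d × (1030 − 18.5) g/m³ = 1.44×10^6 g/d = 1436 kg/d.
P_X = Y_obs · Q(S₀ − S) = 0.2195 × 1436 = 315.2 kg VSS/d.

P_X ≈ 315 kg VSS/d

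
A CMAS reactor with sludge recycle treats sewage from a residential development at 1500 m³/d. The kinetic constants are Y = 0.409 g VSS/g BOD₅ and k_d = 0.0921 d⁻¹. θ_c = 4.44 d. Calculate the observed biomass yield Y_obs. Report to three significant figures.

Correct the yield for decay: Y_obs = Y/(1 + k_d θ_c) = 0.409 / (1 + 0.0921 × 4.44) = 0.409 / 1.409 = 0.2903.

Y_obs ≈ 0.290 g VSS/g BOD₅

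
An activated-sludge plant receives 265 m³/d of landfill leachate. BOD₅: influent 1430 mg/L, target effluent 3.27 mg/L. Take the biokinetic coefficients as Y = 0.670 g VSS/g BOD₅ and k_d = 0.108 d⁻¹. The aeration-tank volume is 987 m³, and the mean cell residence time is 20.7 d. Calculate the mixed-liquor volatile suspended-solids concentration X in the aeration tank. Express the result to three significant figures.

X ≈ 1640 mg/L

From V·X·(1 + k_d·θ_c) = Y·Q·(S₀ − S)·θ_c: X = 0.670 × 265 × (1430 − 3.27) × 20.7 / [987 × (1 + 0.108 × 20.7)] = 1642 mg/L.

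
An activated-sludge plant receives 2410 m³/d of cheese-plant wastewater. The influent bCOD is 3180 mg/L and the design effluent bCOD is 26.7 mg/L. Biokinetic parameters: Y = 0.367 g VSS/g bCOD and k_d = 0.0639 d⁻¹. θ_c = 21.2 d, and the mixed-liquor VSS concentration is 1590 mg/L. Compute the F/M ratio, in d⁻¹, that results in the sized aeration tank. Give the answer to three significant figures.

Rearranging the biomass balance for a CMAS with decay, V = Y·Q·ΔS·θ_c / [X·(1+k_d θ_c)] = 0.367 × 2410 × (3180 − 26.7) × 21.2 / [1590 × (1 + 0.0639 × 21.2)] = 5.91×10^7 / 3744 = 15793 m³.
Food-to-microorganism ratio F/M = Q S₀ / (V X) = 2410 × 3180 / (15793 × 1590) = 0.3052 d⁻¹.

F/M ≈ 0.305 d⁻¹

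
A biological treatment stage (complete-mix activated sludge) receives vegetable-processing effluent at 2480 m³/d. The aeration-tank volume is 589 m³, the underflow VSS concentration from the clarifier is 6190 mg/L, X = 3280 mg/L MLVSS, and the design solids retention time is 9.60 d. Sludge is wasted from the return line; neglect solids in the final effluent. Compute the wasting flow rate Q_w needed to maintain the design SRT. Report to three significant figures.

Q_w ≈ 32.5 m³/d

θ_c = V·X/(Q_w·X_r) when wasting from the recycle, so Q_w = V·X/(θ_c·X_r) = 589.0 × 3280 / (9.60 × 6190) = 32.51 m³/d.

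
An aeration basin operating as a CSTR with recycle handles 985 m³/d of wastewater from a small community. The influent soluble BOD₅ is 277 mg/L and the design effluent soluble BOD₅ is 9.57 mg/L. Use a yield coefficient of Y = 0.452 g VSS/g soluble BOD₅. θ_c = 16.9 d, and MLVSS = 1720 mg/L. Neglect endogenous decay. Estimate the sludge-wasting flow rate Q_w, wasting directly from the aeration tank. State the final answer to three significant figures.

Biomass mass balance (decay neglected): V·X = Y·Q·(S₀ − S)·θ_c, so V = 0.452 × 985 × (277 − 9.57) × 16.9 / 1720 = 1170 m³.
For wasting at MLVSS concentration, Q_w = V/θ_c = 1170/16.9 = 69.22 m³/d.

Q_w ≈ 69.2 m³/d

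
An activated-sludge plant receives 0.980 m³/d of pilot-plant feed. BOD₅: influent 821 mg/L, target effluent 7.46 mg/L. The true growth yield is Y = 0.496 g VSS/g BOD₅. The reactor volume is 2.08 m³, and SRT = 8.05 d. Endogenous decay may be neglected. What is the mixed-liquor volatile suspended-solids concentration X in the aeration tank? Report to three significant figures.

From V·X = Y·Q·(S₀ − S)·θ_c (decay neglected): X = 0.496 × 0.980 × (821 − 7.46) × 8.05 / 2.08 = 1530 mg/L.

X ≈ 1530 mg/L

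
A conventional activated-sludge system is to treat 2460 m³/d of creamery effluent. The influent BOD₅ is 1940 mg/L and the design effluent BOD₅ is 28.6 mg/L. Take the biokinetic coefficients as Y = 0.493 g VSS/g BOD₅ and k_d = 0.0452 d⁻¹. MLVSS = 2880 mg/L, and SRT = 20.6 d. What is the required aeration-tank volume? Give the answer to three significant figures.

Rearranging the biomass balance for a CMAS with decay, V = Y·Q·ΔS·θ_c / [X·(1+k_d θ_c)] = 0.493 × 2460 × (1940 − 28.6) × 20.6 / [2880 × (1 + 0.0452 × 20.6)] = 4.78×10^7 / 5562 = 8586 m³.

V ≈ 8590 m³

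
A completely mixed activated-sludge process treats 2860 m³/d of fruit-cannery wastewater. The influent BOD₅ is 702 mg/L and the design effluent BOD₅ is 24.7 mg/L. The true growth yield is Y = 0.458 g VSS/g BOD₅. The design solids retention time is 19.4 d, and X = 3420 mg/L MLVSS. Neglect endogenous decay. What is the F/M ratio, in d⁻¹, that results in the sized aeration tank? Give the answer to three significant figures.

Biomass mass balance (decay neglected): V·X = Y·Q·(S₀ − S)·θ_c, so V = 0.458 × 2860 × (702 − 24.7) × 19.4 / 3420 = 5033 m³.
Food-to-microorganism ratio F/M = Q S₀ / (V X) = 2860 × 702 / (5033 × 3420) = 0.1167 d⁻¹.

F/M ≈ 0.117 d⁻¹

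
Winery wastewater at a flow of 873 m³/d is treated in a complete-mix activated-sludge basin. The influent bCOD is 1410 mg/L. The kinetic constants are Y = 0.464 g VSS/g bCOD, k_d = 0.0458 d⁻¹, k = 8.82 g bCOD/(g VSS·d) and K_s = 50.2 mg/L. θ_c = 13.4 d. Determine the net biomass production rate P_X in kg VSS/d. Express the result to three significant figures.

P_X ≈ 354 kg VSS/d

For a completely mixed reactor with recycle the Lawrence–McCarty relation gives S = K_s·(1 + k_d·θ_c) / [θ_c·(Y·k − k_d) − 1] = 50.2 × (1 + 0.0458 × 13.4) / [13.4 × (0.464 × 8.82 − 0.0458) − 1] = 81.01 / 53.23 = 1.522 mg/L.
Y_obs = Y / (1 + k_d θ_c) = 0.464 / (1 + 0.0458 × 13.4) = 0.464 / 1.614 = 0.2875.
Q·(S₀ − S) = 873 × (1410 − 1.52) × 10⁻³ = 1230 kg/d removed.
Biomass produced: P_X = Y_obs·Q·ΔS = 0.2875 × 1230 ≈ 353.6 kg VSS/d.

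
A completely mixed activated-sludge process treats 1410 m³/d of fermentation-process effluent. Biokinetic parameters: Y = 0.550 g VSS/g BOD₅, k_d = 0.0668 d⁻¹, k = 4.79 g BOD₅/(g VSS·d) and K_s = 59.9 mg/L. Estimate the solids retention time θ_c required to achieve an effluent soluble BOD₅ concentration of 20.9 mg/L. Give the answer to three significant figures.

From 1/θ_c = Y·k·S/(K_s + S) − k_d: Y·k·S/(K_s+S) = 0.550 × 4.79 × 20.9 / (59.9 + 20.9) = 0.6814 d⁻¹.
1/θ_c = 0.6814 − 0.0668 = 0.6146 d⁻¹, so θ_c = 1.627 d.

θ_c ≈ 1.63 d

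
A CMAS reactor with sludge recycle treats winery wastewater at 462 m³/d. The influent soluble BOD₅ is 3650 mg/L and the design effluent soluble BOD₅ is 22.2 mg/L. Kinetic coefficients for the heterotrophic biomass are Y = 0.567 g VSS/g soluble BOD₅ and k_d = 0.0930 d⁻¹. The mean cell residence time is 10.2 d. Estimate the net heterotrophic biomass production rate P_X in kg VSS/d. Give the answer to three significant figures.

P_X ≈ 488 kg VSS/d

Observed yield with endogenous decay: Y_obs = Y / (1 + k_d·θ_c) = 0.567 / (1 + 0.0930 × 10.2) = 0.567 / 1.949 = 0.2910 g VSS/g soluble BOD₅.
Substrate removed = Q·(S₀ − S) = 462 m³/d × (3650 − 22.2) g/m³ = 1.68×10^6 g/d = 1676 kg/d.
P_X = Y_obs · Q(S₀ − S) = 0.2910 × 1676 = 487.7 kg VSS/d.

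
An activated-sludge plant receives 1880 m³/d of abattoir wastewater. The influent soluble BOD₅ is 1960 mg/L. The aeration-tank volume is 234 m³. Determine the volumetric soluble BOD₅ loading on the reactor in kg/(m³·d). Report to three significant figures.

L_v = Q S₀ / V = 1880 × 1960 × 10⁻³ / 234.0 = 15.75 kg/(m³·d).

L_v ≈ 15.7 kg soluble BOD₅/(m³·d)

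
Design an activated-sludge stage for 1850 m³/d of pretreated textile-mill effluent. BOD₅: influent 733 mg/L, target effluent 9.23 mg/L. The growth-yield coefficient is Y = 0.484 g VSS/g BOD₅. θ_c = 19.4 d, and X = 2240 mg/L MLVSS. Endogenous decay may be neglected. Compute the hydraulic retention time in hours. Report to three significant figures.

Biomass mass balance (decay neglected): V·X = Y·Q·(S₀ − S)·θ_c, so V = 0.484 × 1850 × (733 − 9.23) × 19.4 / 2240 = 5613 m³.
Hydraulic retention time τ = V/Q = 5613 / 1850 = 3.034 d = 72.81 h.

τ ≈ 72.8 h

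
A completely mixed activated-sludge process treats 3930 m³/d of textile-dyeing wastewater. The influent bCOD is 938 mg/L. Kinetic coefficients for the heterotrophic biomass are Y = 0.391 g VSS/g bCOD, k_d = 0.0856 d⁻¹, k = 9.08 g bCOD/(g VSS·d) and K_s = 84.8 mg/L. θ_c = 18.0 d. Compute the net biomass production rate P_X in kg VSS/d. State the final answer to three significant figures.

Effluent substrate depends only on kinetics and SRT: S = K_s(1 + k_d θ_c) / [θ_c(Yk − k_d) − 1] = 84.8 × (1 + 0.0856 × 18.0) / [18.0 × (0.391 × 9.08 − 0.0856) − 1] = 215.5 / 61.36 = 3.511 mg/L.
Observed yield with endogenous decay: Y_obs = Y / (1 + k_d·θ_c) = 0.391 / (1 + 0.0856 × 18.0) = 0.391 / 2.541 = 0.1539 g VSS/g bCOD.
ΔS = 938 − 3.51 = 934.5 mg/L, so the substrate removal rate is 3930 × 934.5/1000 = 3673 kg bCOD/d.
So the net sludge growth is P_X = 0.1539 × 3673 = 565.2 kg VSS/d.

P_X ≈ 565 kg VSS/d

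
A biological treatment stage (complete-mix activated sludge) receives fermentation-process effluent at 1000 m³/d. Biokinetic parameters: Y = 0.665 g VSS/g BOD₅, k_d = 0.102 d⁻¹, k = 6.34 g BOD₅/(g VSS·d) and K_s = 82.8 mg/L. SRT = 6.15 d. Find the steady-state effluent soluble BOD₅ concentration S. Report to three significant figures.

S ≈ 5.54 mg/L

Effluent substrate depends only on kinetics and SRT: S = K_s(1 + k_d θ_c) / [θ_c(Yk − k_d) − 1] = 82.8 × (1 + 0.102 × 6.15) / [6.15 × (0.665 × 6.34 − 0.102) − 1] = 134.7 / 24.30 = 5.544 mg/L.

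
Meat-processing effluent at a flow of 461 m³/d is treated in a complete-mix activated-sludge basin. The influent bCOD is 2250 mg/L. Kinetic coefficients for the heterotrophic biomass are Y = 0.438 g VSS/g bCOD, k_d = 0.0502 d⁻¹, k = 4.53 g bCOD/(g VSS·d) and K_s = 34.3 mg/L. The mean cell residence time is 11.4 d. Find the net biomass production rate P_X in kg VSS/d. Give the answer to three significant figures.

P_X ≈ 289 kg VSS/d

For a completely mixed reactor with recycle the Lawrence–McCarty relation gives S = K_s·(1 + k_d·θ_c) / [θ_c·(Y·k − k_d) − 1] = 34.3 × (1 + 0.0502 × 11.4) / [11.4 × (0.438 × 4.53 − 0.0502) − 1] = 53.93 / 21.05 = 2.562 mg/L.
Correct the yield for decay: Y_obs = Y/(1 + k_d θ_c) = 0.438 / (1 + 0.0502 × 11.4) = 0.438 / 1.572 = 0.2786.
Substrate removed = Q·(S₀ − S) = 461 m³/d × (2250 − 2.56) g/m³ = 1.04×10^6 g/d = 1036 kg/d.
P_X = Y_obs · Q(S₀ − S) = 0.2786 × 1036 = 288.6 kg VSS/d.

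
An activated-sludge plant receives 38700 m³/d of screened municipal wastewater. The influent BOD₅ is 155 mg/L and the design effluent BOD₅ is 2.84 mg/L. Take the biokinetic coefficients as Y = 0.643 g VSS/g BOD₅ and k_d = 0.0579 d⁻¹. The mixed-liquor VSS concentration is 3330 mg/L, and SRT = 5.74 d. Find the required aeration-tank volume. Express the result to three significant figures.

V ≈ 4900 m³

Rearranging the biomass balance for a CMAS with decay, V = Y·Q·ΔS·θ_c / [X·(1+k_d θ_c)] = 0.643 × 38700 × (155 − 2.84) × 5.74 / [3330 × (1 + 0.0579 × 5.74)] = 2.17×10^7 / 4437 = 4899 m³.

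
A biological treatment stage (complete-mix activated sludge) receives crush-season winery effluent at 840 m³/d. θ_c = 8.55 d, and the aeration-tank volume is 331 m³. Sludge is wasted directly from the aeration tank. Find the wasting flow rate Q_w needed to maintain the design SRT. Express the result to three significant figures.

Q_w ≈ 38.7 m³/d

Wasting from the aeration tank: Q_w = V / θ_c = 331.0 / 8.55 = 38.71 m³/d.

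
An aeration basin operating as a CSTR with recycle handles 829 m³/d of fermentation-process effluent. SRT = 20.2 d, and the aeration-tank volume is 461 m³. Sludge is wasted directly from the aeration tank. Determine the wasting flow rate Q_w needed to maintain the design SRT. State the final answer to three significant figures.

Q_w ≈ 22.8 m³/d

Wasting from the aeration tank: Q_w = V / θ_c = 461.0 / 20.2 = 22.82 m³/d.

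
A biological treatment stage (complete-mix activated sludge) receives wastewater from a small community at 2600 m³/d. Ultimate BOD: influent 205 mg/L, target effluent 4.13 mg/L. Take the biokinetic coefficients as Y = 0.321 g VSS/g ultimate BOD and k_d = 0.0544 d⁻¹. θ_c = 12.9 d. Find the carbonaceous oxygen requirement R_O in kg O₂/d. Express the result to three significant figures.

Correct the yield for decay: Y_obs = Y/(1 + k_d θ_c) = 0.321 / (1 + 0.0544 × 12.9) = 0.321 / 1.702 = 0.1886.
Substrate removed = Q·(S₀ − S) = 2600 m³/d × (205 − 4.13) g/m³ = 5.22×10^5 g/d = 522.3 kg/d.
Net sludge production P_X = 0.1886 × 522.3 = 98.51 kg VSS/d.
Carbonaceous O₂ demand = substrate oxidised − cell-mass equivalent = 522.3 − 1.42 × 98.51 = 382.4 kg O₂/d.

R_O ≈ 382 kg O₂/d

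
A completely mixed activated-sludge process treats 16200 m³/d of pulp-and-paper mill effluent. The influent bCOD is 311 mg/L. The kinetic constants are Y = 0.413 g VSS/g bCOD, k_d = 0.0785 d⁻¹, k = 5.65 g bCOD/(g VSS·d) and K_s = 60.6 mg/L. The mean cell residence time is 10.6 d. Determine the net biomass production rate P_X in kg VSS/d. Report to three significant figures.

P_X ≈ 1120 kg VSS/d

From the Monod/SRT balance for a CMAS, S = K_s·(1+k_d θ_c)/[θ_c·(Y k − k_d) − 1] = 60.6 × (1 + 0.0785 × 10.6) / [10.6 × (0.413 × 5.65 − 0.0785) − 1] = 111.0 / 22.90 = 4.848 mg/L.
Observed yield with endogenous decay: Y_obs = Y / (1 + k_d·θ_c) = 0.413 / (1 + 0.0785 × 10.6) = 0.413 / 1.832 = 0.2254 g VSS/g bCOD.
Q·(S₀ − S) = 16200 × (311 − 4.85) × 10⁻³ = 4960 kg/d removed.
Net biomass production P_X = Y_obs × Q·(S₀ − S) = 0.2254 × 4960 = 1118 kg VSS/d.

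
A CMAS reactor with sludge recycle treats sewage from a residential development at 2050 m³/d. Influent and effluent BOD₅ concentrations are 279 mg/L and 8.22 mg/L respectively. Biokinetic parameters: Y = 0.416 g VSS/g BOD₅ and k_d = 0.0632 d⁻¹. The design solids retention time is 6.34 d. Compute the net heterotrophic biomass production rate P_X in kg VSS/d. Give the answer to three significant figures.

The observed yield is Y_obs = Y/(1 + k_d·θ_c) = 0.416 / (1 + 0.0632 × 6.34) = 0.416 / 1.401 = 0.2970 g VSS per g BOD₅ removed.
ΔS = 279 − 8.22 = 270.8 mg/L, so the substrate removal rate is 2050 × 270.8/1000 = 555.1 kg BOD₅/d.
Net biomass production P_X = Y_obs × Q·(S₀ − S) = 0.2970 × 555.1 = 164.9 kg VSS/d.

P_X ≈ 165 kg VSS/d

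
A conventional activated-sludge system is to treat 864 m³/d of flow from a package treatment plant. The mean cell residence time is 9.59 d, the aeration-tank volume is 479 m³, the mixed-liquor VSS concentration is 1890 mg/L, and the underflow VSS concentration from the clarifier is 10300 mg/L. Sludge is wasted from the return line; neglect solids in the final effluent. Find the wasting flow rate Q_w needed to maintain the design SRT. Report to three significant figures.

Q_w = (V·X)/(θ_c X_r) = 479.0 × 1890 / (9.59 × 10300) = 9.165 m³/d.

Q_w ≈ 9.17 m³/d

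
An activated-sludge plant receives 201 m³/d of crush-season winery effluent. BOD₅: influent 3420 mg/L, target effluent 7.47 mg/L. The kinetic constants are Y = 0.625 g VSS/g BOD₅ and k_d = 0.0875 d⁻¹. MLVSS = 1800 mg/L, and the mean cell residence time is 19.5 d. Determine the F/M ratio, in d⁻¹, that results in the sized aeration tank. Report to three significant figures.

F/M ≈ 0.223 d⁻¹

From the SRT design equation V = Y Q (S₀−S) θ_c / [X (1 + k_d θ_c)] = 0.625 × 201 × (3420 − 7.47) × 19.5 / [1800 × (1 + 0.0875 × 19.5)] = 8.36×10^6 / 4871 = 1716 m³.
F/M = Q·S₀ / (V·X) = 201 × 3420 / (1716 × 1800) = 0.2225 g BOD₅·(g VSS·d)⁻¹.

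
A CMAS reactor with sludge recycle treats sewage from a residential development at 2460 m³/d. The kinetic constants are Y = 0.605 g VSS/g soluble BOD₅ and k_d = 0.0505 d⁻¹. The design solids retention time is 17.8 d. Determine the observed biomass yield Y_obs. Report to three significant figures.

The observed yield is Y_obs = Y/(1 + k_d·θ_c) = 0.605 / (1 + 0.0505 × 17.8) = 0.605 / 1.899 = 0.3186 g VSS per g soluble BOD₅ removed.

Y_obs ≈ 0.319 g VSS/g soluble BOD₅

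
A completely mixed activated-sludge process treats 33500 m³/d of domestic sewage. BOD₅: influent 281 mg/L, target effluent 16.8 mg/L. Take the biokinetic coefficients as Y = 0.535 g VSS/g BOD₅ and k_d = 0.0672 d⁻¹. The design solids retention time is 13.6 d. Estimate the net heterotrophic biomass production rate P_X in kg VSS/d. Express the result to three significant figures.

P_X ≈ 2470 kg VSS/d

Y_obs = Y / (1 + k_d θ_c) = 0.535 / (1 + 0.0672 × 13.6) = 0.535 / 1.914 = 0.2795.
Substrate removed = Q·(S₀ − S) = 33500 m³/d × (281 − 16.8) g/m³ = 8.85×10^6 g/d = 8851 kg/d.
P_X = Y_obs · Q(S₀ − S) = 0.2795 × 8851 = 2474 kg VSS/d.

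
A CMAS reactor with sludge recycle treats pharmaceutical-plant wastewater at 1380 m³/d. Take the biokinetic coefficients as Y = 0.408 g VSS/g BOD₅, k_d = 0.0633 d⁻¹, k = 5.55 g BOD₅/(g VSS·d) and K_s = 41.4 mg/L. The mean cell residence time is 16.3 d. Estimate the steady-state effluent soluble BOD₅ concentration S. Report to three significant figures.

Effluent substrate depends only on kinetics and SRT: S = K_s(1 + k_d θ_c) / [θ_c(Yk − k_d) − 1] = 41.4 × (1 + 0.0633 × 16.3) / [16.3 × (0.408 × 5.55 − 0.0633) − 1] = 84.12 / 34.88 = 2.412 mg/L.

S ≈ 2.41 mg/L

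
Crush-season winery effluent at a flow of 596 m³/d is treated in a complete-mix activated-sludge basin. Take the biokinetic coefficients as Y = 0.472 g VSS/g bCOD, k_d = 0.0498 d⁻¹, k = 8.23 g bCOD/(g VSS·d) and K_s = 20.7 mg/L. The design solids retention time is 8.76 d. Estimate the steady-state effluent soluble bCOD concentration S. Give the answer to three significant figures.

Effluent substrate depends only on kinetics and SRT: S = K_s(1 + k_d θ_c) / [θ_c(Yk − k_d) − 1] = 20.7 × (1 + 0.0498 × 8.76) / [8.76 × (0.472 × 8.23 − 0.0498) − 1] = 29.73 / 32.59 = 0.9122 mg/L.

S ≈ 0.912 mg/L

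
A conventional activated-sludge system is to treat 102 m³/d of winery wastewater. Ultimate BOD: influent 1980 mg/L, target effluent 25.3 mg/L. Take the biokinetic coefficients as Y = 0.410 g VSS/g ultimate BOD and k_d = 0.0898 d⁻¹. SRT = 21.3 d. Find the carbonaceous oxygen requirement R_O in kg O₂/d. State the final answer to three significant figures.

R_O ≈ 160 kg O₂/d

The observed yield is Y_obs = Y/(1 + k_d·θ_c) = 0.410 / (1 + 0.0898 × 21.3) = 0.410 / 2.913 = 0.1408 g VSS per g ultimate BOD removed.
Q·(S₀ − S) = 102 × (1980 − 25.3) × 10⁻³ = 199.4 kg/d removed.
Net sludge production P_X = 0.1408 × 199.4 = 28.06 kg VSS/d.
Carbonaceous O₂ demand = substrate oxidised − cell-mass equivalent = 199.4 − 1.42 × 28.06 = 159.5 kg O₂/d.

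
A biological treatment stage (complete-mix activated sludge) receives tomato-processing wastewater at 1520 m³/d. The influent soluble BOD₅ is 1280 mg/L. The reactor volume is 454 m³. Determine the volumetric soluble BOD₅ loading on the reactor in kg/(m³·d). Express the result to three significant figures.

L_v ≈ 4.29 kg soluble BOD₅/(m³·d)

Applied soluble BOD₅ load per unit volume = Q·S₀/V = (1520 × 1280/1000)/454.0 = 4.285 kg soluble BOD₅·m⁻³·d⁻¹.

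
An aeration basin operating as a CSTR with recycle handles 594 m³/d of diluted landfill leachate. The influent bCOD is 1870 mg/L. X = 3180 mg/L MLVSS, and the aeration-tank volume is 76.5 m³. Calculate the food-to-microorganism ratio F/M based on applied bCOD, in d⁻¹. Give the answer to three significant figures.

Food-to-microorganism ratio F/M = Q S₀ / (V X) = 594 × 1870 / (76.50 × 3180) = 4.566 d⁻¹.

F/M ≈ 4.57 d⁻¹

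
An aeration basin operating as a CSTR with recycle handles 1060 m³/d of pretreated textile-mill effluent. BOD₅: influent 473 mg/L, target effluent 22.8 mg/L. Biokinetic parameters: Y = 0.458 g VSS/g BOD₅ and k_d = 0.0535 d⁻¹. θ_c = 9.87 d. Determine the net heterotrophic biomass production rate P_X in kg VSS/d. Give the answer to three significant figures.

The observed yield is Y_obs = Y/(1 + k_d·θ_c) = 0.458 / (1 + 0.0535 × 9.87) = 0.458 / 1.528 = 0.2997 g VSS per g BOD₅ removed.
Mass of BOD₅ removed per day: Q(S₀ − S) = 1060 × 450.2 g/m³ = 477.2 kg/d.
So the net sludge growth is P_X = 0.2997 × 477.2 = 143.0 kg VSS/d.

P_X ≈ 143 kg VSS/d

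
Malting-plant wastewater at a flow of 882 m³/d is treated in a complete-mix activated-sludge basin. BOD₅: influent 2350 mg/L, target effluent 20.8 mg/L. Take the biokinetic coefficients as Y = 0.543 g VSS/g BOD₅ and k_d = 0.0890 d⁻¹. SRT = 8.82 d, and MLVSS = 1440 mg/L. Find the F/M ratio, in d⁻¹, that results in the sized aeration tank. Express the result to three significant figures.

F/M ≈ 0.376 d⁻¹

From the SRT design equation V = Y Q (S₀−S) θ_c / [X (1 + k_d θ_c)] = 0.543 × 882 × (2350 − 20.8) × 8.82 / [1440 × (1 + 0.0890 × 8.82)] = 9.84×10^6 / 2570 = 3828 m³.
F/M = Q·S₀ / (V·X) = 882 × 2350 / (3828 × 1440) = 0.3760 g BOD₅·(g VSS·d)⁻¹.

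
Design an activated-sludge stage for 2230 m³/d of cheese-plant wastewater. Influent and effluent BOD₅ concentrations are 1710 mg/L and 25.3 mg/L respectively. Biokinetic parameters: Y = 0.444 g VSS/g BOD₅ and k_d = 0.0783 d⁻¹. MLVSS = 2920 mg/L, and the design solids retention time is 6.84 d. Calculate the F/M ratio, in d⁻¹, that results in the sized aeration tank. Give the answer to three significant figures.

From the SRT design equation V = Y Q (S₀−S) θ_c / [X (1 + k_d θ_c)] = 0.444 × 2230 × (1710 − 25.3) × 6.84 / [2920 × (1 + 0.0783 × 6.84)] = 1.14×10^7 / 4484 = 2545 m³.
F/M = Q·S₀ / (V·X) = 2230 × 1710 / (2545 × 2920) = 0.5132 g BOD₅·(g VSS·d)⁻¹.

F/M ≈ 0.513 d⁻¹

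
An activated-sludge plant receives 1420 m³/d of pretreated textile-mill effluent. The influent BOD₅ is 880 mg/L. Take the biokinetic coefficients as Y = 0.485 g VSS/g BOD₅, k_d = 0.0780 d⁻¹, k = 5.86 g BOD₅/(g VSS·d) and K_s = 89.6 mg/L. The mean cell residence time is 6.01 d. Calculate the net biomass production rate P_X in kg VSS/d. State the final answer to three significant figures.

P_X ≈ 409 kg VSS/d

Effluent substrate depends only on kinetics and SRT: S = K_s(1 + k_d θ_c) / [θ_c(Yk − k_d) − 1] = 89.6 × (1 + 0.0780 × 6.01) / [6.01 × (0.485 × 5.86 − 0.0780) − 1] = 131.6 / 15.61 = 8.429 mg/L.
Y_obs = Y / (1 + k_d θ_c) = 0.485 / (1 + 0.0780 × 6.01) = 0.485 / 1.469 = 0.3302.
Substrate removed = Q·(S₀ − S) = 1420 m³/d × (880 − 8.43) g/m³ = 1.24×10^6 g/d = 1238 kg/d.
P_X = Y_obs · Q(S₀ − S) = 0.3302 × 1238 = 408.7 kg VSS/d.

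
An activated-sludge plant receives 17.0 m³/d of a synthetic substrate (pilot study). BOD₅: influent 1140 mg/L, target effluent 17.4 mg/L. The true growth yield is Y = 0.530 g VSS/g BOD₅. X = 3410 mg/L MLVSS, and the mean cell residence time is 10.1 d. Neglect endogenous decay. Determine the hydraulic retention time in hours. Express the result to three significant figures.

V·X = Y·Q·ΔS·θ_c gives V = 0.530 × 17.0 × (1140 − 17.4) × 10.1 / 3410 = 29.96 m³.
τ = V/Q = 29.96/17.0 = 1.762 d, or 42.29 h.

τ ≈ 42.3 h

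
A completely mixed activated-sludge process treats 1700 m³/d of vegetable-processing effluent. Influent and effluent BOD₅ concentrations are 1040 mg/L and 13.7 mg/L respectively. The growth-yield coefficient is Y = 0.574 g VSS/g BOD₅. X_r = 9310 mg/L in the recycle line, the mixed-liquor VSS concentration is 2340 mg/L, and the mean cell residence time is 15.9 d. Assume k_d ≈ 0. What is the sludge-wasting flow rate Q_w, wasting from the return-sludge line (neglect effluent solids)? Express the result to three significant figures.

V·X = Y·Q·ΔS·θ_c gives V = 0.574 × 1700 × (1040 − 13.7) × 15.9 / 2340 = 6805 m³.
Q_w = (V·X)/(θ_c X_r) = 6805 × 2340 / (15.9 × 9310) = 107.6 m³/d.

Q_w ≈ 108 m³/d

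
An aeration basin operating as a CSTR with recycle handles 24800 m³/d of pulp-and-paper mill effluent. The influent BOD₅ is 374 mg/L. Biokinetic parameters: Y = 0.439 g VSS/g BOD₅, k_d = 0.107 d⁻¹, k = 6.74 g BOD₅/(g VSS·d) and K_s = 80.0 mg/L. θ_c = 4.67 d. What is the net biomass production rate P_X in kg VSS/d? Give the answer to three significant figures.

From the Monod/SRT balance for a CMAS, S = K_s·(1+k_d θ_c)/[θ_c·(Y k − k_d) − 1] = 80.0 × (1 + 0.107 × 4.67) / [4.67 × (0.439 × 6.74 − 0.107) − 1] = 120.0 / 12.32 = 9.740 mg/L.
Y_obs = Y / (1 + k_d θ_c) = 0.439 / (1 + 0.107 × 4.67) = 0.439 / 1.500 = 0.2927.
Substrate removed = Q·(S₀ − S) = 24800 m³/d × (374 − 9.74) g/m³ = 9.03×10^6 g/d = 9034 kg/d.
Biomass produced: P_X = Y_obs·Q·ΔS = 0.2927 × 9034 ≈ 2644 kg VSS/d.

P_X ≈ 2640 kg VSS/d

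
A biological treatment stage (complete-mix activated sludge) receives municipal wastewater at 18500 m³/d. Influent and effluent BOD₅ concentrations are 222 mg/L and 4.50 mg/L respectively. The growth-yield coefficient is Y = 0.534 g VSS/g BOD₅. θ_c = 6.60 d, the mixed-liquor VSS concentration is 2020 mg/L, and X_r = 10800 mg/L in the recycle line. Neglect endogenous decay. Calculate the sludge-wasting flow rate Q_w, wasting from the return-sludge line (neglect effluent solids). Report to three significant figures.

Q_w ≈ 199 m³/d

With k_d = 0 the design equation reduces to V = Y Q (S₀−S) θ_c / X = 0.534 × 18500 × (222 − 4.50) × 6.60 / 2020 = 7020 m³.
θ_c = V·X/(Q_w·X_r) when wasting from the recycle, so Q_w = V·X/(θ_c·X_r) = 7020 × 2020 / (6.60 × 10800) = 199.0 m³/d.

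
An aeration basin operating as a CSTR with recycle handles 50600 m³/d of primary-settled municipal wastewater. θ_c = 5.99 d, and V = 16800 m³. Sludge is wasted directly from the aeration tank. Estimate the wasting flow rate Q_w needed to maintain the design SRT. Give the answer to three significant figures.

Q_w ≈ 2800 m³/d

Wasting from the aeration tank: Q_w = V / θ_c = 16800 / 5.99 = 2805 m³/d.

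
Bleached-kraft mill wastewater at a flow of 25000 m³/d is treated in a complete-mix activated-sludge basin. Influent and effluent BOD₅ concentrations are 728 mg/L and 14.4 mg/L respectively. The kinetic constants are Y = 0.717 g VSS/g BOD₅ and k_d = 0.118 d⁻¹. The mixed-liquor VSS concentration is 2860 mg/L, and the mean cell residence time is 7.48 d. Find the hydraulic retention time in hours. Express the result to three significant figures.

Steady-state biomass mass balance: V·X·(1 + k_d·θ_c) = Y·Q·(S₀ − S)·θ_c, so V = 0.717 × 25000 × (728 − 14.4) × 7.48 / [2860 × (1 + 0.118 × 7.48)] = 9.57×10^7 / 5384 = 17770 m³.
Hydraulic retention time τ = V/Q = 17770 / 25000 = 0.7108 d = 17.06 h.

τ ≈ 17.1 h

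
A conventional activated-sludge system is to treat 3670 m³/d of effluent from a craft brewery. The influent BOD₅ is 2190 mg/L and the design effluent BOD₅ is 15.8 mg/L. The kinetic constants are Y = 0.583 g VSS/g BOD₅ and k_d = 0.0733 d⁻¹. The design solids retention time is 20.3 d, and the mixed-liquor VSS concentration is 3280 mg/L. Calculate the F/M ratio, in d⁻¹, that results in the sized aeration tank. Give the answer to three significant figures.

F/M ≈ 0.212 d⁻¹

Steady-state biomass mass balance: V·X·(1 + k_d·θ_c) = Y·Q·(S₀ − S)·θ_c, so V = 0.583 × 3670 × (2190 − 15.8) × 20.3 / [3280 × (1 + 0.0733 × 20.3)] = 9.44×10^7 / 8161 = 11572 m³.
F/M = Q·S₀ / (V·X) = 3670 × 2190 / (11572 × 3280) = 0.2118 g BOD₅·(g VSS·d)⁻¹.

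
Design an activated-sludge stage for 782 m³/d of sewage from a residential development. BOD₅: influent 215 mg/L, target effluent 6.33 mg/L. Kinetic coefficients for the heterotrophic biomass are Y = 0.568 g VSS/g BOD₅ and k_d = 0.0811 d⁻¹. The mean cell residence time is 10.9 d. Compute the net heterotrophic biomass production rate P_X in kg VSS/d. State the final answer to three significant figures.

The observed yield is Y_obs = Y/(1 + k_d·θ_c) = 0.568 / (1 + 0.0811 × 10.9) = 0.568 / 1.884 = 0.3015 g VSS per g BOD₅ removed.
Q·(S₀ − S) = 782 × (215 − 6.33) × 10⁻³ = 163.2 kg/d removed.
So the net sludge growth is P_X = 0.3015 × 163.2 = 49.20 kg VSS/d.

P_X ≈ 49.2 kg VSS/d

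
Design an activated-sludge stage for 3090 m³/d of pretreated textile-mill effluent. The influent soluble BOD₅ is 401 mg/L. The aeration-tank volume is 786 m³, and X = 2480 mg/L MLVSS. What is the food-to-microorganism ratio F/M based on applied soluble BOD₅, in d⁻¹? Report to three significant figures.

F/M = Q·S₀ / (V·X) = 3090 × 401 / (786.0 × 2480) = 0.6357 g soluble BOD₅·(g VSS·d)⁻¹.

F/M ≈ 0.636 d⁻¹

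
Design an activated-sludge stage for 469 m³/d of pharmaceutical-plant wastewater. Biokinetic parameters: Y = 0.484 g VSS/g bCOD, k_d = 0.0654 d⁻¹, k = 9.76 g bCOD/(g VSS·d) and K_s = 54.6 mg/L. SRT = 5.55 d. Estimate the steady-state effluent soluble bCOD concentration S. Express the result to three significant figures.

From the Monod/SRT balance for a CMAS, S = K_s·(1+k_d θ_c)/[θ_c·(Y k − k_d) − 1] = 54.6 × (1 + 0.0654 × 5.55) / [5.55 × (0.484 × 9.76 − 0.0654) − 1] = 74.42 / 24.85 = 2.994 mg/L.

S ≈ 2.99 mg/L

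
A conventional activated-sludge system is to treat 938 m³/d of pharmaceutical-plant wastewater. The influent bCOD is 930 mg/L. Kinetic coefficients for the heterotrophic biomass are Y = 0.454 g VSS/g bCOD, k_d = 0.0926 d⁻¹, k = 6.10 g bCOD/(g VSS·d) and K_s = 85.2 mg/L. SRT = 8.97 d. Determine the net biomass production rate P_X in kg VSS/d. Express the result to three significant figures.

P_X ≈ 215 kg VSS/d

From the Monod/SRT balance for a CMAS, S = K_s·(1+k_d θ_c)/[θ_c·(Y k − k_d) − 1] = 85.2 × (1 + 0.0926 × 8.97) / [8.97 × (0.454 × 6.10 − 0.0926) − 1] = 156.0 / 23.01 = 6.778 mg/L.
Observed yield with endogenous decay: Y_obs = Y / (1 + k_d·θ_c) = 0.454 / (1 + 0.0926 × 8.97) = 0.454 / 1.831 = 0.2480 g VSS/g bCOD.
Mass of bCOD removed per day: Q(S₀ − S) = 938 × 923.2 g/m³ = 866.0 kg/d.
Biomass produced: P_X = Y_obs·Q·ΔS = 0.2480 × 866.0 ≈ 214.8 kg VSS/d.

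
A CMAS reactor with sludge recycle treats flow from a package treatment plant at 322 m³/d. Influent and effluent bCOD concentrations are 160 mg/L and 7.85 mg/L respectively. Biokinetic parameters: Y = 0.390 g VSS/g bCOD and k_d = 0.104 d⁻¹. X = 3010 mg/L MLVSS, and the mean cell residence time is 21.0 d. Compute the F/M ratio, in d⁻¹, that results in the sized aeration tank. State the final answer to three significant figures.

F/M ≈ 0.409 d⁻¹

From the SRT design equation V = Y Q (S₀−S) θ_c / [X (1 + k_d θ_c)] = 0.390 × 322 × (160 − 7.85) × 21.0 / [3010 × (1 + 0.104 × 21.0)] = 4.01×10^5 / 9584 = 41.87 m³.
Food-to-microorganism ratio F/M = Q S₀ / (V X) = 322 × 160 / (41.87 × 3010) = 0.4088 d⁻¹.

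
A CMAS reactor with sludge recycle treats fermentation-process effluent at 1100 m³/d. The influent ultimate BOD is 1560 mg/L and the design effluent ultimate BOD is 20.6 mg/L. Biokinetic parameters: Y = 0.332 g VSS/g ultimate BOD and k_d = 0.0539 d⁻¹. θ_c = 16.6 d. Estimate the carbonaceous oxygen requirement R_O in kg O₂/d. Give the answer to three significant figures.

The observed yield is Y_obs = Y/(1 + k_d·θ_c) = 0.332 / (1 + 0.0539 × 16.6) = 0.332 / 1.895 = 0.1752 g VSS per g ultimate BOD removed.
Substrate removed = Q·(S₀ − S) = 1100 m³/d × (1560 − 20.6) g/m³ = 1.69×10^6 g/d = 1693 kg/d.
Net sludge production P_X = 0.1752 × 1693 = 296.7 kg VSS/d.
Carbonaceous O₂ demand = substrate oxidised − cell-mass equivalent = 1693 − 1.42 × 296.7 = 1272 kg O₂/d.

R_O ≈ 1270 kg O₂/d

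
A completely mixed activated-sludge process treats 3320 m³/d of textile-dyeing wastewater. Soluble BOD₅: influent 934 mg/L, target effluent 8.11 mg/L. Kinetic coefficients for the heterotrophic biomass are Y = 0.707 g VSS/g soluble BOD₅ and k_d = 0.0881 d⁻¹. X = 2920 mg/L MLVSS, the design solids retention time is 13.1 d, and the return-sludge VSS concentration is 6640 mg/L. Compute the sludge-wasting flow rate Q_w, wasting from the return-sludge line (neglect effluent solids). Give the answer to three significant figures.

From the SRT design equation V = Y Q (S₀−S) θ_c / [X (1 + k_d θ_c)] = 0.707 × 3320 × (934 − 8.11) × 13.1 / [2920 × (1 + 0.0881 × 13.1)] = 2.85×10^7 / 6290 = 4526 m³.
Q_w = (V·X)/(θ_c X_r) = 4526 × 2920 / (13.1 × 6640) = 151.9 m³/d.

Q_w ≈ 152 m³/d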